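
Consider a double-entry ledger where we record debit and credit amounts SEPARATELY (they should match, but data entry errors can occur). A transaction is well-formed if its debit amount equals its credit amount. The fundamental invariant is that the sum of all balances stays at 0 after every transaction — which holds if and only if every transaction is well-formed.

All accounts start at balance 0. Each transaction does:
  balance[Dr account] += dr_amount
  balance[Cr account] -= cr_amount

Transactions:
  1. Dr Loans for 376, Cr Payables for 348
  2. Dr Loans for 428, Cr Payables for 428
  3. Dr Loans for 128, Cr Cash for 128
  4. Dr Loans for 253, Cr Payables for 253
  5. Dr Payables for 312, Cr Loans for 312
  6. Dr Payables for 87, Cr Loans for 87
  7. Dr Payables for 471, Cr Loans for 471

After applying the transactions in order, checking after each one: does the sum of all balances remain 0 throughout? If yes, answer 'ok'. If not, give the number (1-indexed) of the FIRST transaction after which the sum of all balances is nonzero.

After txn 1: dr=376 cr=348 sum_balances=28
After txn 2: dr=428 cr=428 sum_balances=28
After txn 3: dr=128 cr=128 sum_balances=28
After txn 4: dr=253 cr=253 sum_balances=28
After txn 5: dr=312 cr=312 sum_balances=28
After txn 6: dr=87 cr=87 sum_balances=28
After txn 7: dr=471 cr=471 sum_balances=28

Answer: 1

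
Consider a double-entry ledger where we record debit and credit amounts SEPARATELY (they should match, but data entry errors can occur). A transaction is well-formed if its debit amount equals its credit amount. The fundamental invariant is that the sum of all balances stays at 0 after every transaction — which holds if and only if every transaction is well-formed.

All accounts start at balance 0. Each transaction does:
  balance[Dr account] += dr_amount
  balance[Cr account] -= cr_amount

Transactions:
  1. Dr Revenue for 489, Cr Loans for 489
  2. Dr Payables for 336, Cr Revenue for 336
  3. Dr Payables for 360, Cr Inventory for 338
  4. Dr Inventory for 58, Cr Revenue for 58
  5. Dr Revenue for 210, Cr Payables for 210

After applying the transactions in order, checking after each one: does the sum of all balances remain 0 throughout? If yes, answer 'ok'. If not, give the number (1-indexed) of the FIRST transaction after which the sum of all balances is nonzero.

Answer: 3

Derivation:
After txn 1: dr=489 cr=489 sum_balances=0
After txn 2: dr=336 cr=336 sum_balances=0
After txn 3: dr=360 cr=338 sum_balances=22
After txn 4: dr=58 cr=58 sum_balances=22
After txn 5: dr=210 cr=210 sum_balances=22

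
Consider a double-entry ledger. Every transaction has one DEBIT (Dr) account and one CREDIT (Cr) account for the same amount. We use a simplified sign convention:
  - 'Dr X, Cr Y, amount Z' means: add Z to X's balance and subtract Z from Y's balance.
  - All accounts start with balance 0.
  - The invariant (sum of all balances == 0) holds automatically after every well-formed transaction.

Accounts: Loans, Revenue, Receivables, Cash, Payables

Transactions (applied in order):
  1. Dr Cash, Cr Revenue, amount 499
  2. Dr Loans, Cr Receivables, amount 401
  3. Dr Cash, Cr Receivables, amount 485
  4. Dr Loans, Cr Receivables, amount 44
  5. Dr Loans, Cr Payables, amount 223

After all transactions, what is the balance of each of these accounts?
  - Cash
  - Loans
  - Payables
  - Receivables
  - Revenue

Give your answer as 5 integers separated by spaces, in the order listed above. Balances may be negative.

Answer: 984 668 -223 -930 -499

Derivation:
After txn 1 (Dr Cash, Cr Revenue, amount 499): Cash=499 Revenue=-499
After txn 2 (Dr Loans, Cr Receivables, amount 401): Cash=499 Loans=401 Receivables=-401 Revenue=-499
After txn 3 (Dr Cash, Cr Receivables, amount 485): Cash=984 Loans=401 Receivables=-886 Revenue=-499
After txn 4 (Dr Loans, Cr Receivables, amount 44): Cash=984 Loans=445 Receivables=-930 Revenue=-499
After txn 5 (Dr Loans, Cr Payables, amount 223): Cash=984 Loans=668 Payables=-223 Receivables=-930 Revenue=-499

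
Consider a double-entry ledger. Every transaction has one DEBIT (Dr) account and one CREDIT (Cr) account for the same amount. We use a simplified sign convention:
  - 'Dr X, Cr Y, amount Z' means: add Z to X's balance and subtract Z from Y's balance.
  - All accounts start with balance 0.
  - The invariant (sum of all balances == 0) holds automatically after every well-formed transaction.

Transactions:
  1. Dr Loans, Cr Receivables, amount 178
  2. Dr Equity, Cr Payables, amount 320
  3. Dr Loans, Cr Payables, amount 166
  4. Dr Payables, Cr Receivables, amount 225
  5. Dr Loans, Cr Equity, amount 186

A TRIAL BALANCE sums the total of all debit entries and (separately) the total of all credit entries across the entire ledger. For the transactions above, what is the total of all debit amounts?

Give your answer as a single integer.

Answer: 1075

Derivation:
Txn 1: debit+=178
Txn 2: debit+=320
Txn 3: debit+=166
Txn 4: debit+=225
Txn 5: debit+=186
Total debits = 1075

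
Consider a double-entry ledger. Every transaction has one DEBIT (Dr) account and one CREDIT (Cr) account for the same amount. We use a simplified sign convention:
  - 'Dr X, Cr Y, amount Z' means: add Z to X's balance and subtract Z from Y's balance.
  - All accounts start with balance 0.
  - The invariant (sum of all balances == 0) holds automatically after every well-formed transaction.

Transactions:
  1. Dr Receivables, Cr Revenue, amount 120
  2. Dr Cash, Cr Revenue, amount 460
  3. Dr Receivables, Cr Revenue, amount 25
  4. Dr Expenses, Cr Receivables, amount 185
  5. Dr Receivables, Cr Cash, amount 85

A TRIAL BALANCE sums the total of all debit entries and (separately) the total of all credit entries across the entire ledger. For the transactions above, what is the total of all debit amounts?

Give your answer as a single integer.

Txn 1: debit+=120
Txn 2: debit+=460
Txn 3: debit+=25
Txn 4: debit+=185
Txn 5: debit+=85
Total debits = 875

Answer: 875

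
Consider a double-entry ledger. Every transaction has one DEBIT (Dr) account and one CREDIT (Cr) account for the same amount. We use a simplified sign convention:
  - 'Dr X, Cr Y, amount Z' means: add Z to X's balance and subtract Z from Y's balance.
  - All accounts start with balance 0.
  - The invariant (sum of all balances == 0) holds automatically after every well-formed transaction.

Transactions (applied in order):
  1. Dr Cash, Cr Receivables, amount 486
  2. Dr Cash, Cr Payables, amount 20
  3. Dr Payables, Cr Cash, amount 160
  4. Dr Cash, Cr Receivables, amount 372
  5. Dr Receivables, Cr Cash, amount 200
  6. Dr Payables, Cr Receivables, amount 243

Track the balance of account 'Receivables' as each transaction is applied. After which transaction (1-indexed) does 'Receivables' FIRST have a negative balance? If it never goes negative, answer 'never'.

After txn 1: Receivables=-486

Answer: 1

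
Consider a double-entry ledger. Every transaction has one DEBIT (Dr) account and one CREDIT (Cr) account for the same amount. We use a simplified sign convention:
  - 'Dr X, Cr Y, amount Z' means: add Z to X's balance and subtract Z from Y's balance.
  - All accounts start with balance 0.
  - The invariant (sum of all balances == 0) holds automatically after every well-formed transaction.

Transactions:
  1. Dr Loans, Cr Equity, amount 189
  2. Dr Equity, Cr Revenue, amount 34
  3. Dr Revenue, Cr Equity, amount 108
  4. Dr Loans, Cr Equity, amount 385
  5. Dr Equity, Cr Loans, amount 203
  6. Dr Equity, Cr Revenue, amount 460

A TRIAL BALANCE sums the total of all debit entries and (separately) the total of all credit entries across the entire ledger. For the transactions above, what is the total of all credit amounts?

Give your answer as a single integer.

Answer: 1379

Derivation:
Txn 1: credit+=189
Txn 2: credit+=34
Txn 3: credit+=108
Txn 4: credit+=385
Txn 5: credit+=203
Txn 6: credit+=460
Total credits = 1379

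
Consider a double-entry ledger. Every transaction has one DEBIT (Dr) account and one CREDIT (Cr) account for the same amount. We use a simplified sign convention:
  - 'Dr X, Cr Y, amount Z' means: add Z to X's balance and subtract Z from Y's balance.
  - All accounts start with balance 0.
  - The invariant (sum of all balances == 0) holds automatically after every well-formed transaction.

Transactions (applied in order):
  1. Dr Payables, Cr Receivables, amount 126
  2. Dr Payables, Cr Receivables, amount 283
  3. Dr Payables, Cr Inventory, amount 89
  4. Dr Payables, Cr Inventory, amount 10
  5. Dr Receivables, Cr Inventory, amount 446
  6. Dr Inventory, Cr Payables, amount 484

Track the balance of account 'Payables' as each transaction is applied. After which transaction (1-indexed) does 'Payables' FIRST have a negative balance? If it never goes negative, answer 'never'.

Answer: never

Derivation:
After txn 1: Payables=126
After txn 2: Payables=409
After txn 3: Payables=498
After txn 4: Payables=508
After txn 5: Payables=508
After txn 6: Payables=24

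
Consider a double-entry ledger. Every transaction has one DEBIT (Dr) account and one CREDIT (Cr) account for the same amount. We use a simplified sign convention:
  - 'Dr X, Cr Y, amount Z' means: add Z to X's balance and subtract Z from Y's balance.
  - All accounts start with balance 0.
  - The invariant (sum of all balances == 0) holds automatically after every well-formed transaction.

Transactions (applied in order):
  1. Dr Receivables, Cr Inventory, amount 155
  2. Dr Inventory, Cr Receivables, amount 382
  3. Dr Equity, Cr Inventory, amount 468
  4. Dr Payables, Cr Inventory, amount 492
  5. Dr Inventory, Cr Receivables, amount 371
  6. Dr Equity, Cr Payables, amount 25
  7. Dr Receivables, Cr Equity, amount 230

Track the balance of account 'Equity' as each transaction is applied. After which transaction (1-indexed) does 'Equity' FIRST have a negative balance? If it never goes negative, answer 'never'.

After txn 1: Equity=0
After txn 2: Equity=0
After txn 3: Equity=468
After txn 4: Equity=468
After txn 5: Equity=468
After txn 6: Equity=493
After txn 7: Equity=263

Answer: never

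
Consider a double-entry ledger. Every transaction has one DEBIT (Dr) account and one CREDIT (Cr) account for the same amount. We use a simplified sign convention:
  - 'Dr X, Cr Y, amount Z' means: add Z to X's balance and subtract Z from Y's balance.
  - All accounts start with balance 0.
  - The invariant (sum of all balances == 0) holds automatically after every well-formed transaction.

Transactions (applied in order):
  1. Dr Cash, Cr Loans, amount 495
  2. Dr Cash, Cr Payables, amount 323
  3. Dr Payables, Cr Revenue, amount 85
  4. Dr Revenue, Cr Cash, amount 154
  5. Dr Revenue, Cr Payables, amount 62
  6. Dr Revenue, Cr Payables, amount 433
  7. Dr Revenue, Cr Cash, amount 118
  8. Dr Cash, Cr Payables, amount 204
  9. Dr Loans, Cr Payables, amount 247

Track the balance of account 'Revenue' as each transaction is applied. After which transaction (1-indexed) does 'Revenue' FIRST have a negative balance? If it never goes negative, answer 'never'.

Answer: 3

Derivation:
After txn 1: Revenue=0
After txn 2: Revenue=0
After txn 3: Revenue=-85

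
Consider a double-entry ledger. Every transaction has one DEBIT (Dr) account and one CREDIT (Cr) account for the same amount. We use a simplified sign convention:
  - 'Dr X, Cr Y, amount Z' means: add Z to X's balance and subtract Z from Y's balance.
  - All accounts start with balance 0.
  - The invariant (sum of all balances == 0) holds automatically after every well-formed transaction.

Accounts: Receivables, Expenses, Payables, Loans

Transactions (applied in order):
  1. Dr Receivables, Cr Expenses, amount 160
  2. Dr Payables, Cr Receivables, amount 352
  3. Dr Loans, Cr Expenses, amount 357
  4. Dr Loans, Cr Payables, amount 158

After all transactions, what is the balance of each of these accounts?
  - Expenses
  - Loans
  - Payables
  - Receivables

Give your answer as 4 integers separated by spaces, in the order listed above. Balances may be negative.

After txn 1 (Dr Receivables, Cr Expenses, amount 160): Expenses=-160 Receivables=160
After txn 2 (Dr Payables, Cr Receivables, amount 352): Expenses=-160 Payables=352 Receivables=-192
After txn 3 (Dr Loans, Cr Expenses, amount 357): Expenses=-517 Loans=357 Payables=352 Receivables=-192
After txn 4 (Dr Loans, Cr Payables, amount 158): Expenses=-517 Loans=515 Payables=194 Receivables=-192

Answer: -517 515 194 -192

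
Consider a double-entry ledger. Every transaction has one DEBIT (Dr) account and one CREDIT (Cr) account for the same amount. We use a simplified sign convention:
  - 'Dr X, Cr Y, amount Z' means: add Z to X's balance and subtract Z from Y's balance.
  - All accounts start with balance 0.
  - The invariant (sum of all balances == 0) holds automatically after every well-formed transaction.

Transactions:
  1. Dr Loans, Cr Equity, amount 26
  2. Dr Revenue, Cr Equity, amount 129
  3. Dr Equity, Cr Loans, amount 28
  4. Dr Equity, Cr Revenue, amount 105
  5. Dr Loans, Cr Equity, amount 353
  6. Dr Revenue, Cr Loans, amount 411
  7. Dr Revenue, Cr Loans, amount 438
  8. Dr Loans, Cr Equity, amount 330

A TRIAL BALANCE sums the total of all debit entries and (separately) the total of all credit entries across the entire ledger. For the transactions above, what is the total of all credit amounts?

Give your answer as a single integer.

Answer: 1820

Derivation:
Txn 1: credit+=26
Txn 2: credit+=129
Txn 3: credit+=28
Txn 4: credit+=105
Txn 5: credit+=353
Txn 6: credit+=411
Txn 7: credit+=438
Txn 8: credit+=330
Total credits = 1820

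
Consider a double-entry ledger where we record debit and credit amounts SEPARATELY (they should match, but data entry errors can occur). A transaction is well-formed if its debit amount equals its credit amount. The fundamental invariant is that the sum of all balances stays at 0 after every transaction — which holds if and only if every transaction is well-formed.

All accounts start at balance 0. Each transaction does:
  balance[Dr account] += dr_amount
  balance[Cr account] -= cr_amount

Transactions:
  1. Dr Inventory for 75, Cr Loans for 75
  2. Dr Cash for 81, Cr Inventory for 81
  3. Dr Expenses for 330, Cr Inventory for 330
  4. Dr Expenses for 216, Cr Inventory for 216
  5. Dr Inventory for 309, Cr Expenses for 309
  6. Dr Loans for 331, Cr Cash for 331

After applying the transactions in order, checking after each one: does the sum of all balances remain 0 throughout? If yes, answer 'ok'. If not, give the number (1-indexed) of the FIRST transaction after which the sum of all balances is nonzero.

After txn 1: dr=75 cr=75 sum_balances=0
After txn 2: dr=81 cr=81 sum_balances=0
After txn 3: dr=330 cr=330 sum_balances=0
After txn 4: dr=216 cr=216 sum_balances=0
After txn 5: dr=309 cr=309 sum_balances=0
After txn 6: dr=331 cr=331 sum_balances=0

Answer: ok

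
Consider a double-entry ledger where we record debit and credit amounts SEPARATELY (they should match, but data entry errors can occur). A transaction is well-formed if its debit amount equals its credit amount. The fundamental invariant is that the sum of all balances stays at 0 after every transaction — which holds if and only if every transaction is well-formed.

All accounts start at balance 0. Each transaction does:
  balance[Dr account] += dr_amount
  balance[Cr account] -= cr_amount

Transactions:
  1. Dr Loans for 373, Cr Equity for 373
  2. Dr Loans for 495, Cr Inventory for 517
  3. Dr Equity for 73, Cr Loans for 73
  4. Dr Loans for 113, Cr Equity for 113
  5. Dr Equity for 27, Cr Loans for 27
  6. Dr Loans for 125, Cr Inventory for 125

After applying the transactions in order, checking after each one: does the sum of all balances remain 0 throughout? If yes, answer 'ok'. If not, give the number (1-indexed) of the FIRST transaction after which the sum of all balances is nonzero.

After txn 1: dr=373 cr=373 sum_balances=0
After txn 2: dr=495 cr=517 sum_balances=-22
After txn 3: dr=73 cr=73 sum_balances=-22
After txn 4: dr=113 cr=113 sum_balances=-22
After txn 5: dr=27 cr=27 sum_balances=-22
After txn 6: dr=125 cr=125 sum_balances=-22

Answer: 2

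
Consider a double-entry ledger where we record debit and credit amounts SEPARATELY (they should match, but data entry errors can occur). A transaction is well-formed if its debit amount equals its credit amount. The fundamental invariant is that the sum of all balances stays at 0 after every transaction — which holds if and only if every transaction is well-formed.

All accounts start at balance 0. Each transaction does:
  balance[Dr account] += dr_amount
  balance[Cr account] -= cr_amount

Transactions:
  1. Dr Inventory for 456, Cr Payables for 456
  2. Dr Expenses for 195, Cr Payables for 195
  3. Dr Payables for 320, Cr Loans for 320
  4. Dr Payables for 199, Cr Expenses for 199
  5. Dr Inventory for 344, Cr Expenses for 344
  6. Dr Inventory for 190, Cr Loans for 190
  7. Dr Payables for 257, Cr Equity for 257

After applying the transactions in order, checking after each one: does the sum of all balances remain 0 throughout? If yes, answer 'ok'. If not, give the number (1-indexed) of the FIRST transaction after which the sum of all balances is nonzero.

Answer: ok

Derivation:
After txn 1: dr=456 cr=456 sum_balances=0
After txn 2: dr=195 cr=195 sum_balances=0
After txn 3: dr=320 cr=320 sum_balances=0
After txn 4: dr=199 cr=199 sum_balances=0
After txn 5: dr=344 cr=344 sum_balances=0
After txn 6: dr=190 cr=190 sum_balances=0
After txn 7: dr=257 cr=257 sum_balances=0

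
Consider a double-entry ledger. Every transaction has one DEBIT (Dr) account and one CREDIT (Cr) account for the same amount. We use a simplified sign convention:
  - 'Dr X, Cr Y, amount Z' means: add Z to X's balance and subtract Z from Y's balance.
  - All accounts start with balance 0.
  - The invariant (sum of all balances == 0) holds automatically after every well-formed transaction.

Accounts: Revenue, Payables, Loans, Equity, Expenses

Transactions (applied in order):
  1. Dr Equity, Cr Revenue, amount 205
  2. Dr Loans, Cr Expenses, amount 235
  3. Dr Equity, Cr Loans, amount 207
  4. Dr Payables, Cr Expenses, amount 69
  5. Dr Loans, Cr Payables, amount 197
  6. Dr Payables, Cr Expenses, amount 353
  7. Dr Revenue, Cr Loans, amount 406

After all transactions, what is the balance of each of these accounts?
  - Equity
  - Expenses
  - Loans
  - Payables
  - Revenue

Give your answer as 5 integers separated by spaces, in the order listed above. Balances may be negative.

After txn 1 (Dr Equity, Cr Revenue, amount 205): Equity=205 Revenue=-205
After txn 2 (Dr Loans, Cr Expenses, amount 235): Equity=205 Expenses=-235 Loans=235 Revenue=-205
After txn 3 (Dr Equity, Cr Loans, amount 207): Equity=412 Expenses=-235 Loans=28 Revenue=-205
After txn 4 (Dr Payables, Cr Expenses, amount 69): Equity=412 Expenses=-304 Loans=28 Payables=69 Revenue=-205
After txn 5 (Dr Loans, Cr Payables, amount 197): Equity=412 Expenses=-304 Loans=225 Payables=-128 Revenue=-205
After txn 6 (Dr Payables, Cr Expenses, amount 353): Equity=412 Expenses=-657 Loans=225 Payables=225 Revenue=-205
After txn 7 (Dr Revenue, Cr Loans, amount 406): Equity=412 Expenses=-657 Loans=-181 Payables=225 Revenue=201

Answer: 412 -657 -181 225 201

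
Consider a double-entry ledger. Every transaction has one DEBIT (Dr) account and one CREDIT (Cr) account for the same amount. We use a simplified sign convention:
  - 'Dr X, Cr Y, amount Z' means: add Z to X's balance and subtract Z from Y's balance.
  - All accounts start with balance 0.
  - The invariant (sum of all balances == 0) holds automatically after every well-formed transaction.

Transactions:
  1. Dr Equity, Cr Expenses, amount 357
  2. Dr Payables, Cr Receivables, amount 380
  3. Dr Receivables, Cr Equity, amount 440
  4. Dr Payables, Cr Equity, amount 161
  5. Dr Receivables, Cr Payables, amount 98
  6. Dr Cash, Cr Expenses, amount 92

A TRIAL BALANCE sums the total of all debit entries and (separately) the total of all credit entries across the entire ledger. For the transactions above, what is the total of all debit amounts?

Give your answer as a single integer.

Txn 1: debit+=357
Txn 2: debit+=380
Txn 3: debit+=440
Txn 4: debit+=161
Txn 5: debit+=98
Txn 6: debit+=92
Total debits = 1528

Answer: 1528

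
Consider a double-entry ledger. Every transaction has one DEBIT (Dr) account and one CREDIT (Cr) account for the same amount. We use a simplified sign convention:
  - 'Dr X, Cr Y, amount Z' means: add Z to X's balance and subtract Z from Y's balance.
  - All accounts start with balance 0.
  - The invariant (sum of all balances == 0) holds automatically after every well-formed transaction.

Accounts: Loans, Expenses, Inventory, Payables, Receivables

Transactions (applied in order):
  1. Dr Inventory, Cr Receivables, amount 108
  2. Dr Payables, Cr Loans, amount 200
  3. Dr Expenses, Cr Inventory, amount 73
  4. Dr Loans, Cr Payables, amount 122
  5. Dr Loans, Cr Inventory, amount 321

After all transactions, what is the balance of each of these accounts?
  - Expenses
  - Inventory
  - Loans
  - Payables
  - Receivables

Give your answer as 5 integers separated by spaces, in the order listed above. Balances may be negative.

After txn 1 (Dr Inventory, Cr Receivables, amount 108): Inventory=108 Receivables=-108
After txn 2 (Dr Payables, Cr Loans, amount 200): Inventory=108 Loans=-200 Payables=200 Receivables=-108
After txn 3 (Dr Expenses, Cr Inventory, amount 73): Expenses=73 Inventory=35 Loans=-200 Payables=200 Receivables=-108
After txn 4 (Dr Loans, Cr Payables, amount 122): Expenses=73 Inventory=35 Loans=-78 Payables=78 Receivables=-108
After txn 5 (Dr Loans, Cr Inventory, amount 321): Expenses=73 Inventory=-286 Loans=243 Payables=78 Receivables=-108

Answer: 73 -286 243 78 -108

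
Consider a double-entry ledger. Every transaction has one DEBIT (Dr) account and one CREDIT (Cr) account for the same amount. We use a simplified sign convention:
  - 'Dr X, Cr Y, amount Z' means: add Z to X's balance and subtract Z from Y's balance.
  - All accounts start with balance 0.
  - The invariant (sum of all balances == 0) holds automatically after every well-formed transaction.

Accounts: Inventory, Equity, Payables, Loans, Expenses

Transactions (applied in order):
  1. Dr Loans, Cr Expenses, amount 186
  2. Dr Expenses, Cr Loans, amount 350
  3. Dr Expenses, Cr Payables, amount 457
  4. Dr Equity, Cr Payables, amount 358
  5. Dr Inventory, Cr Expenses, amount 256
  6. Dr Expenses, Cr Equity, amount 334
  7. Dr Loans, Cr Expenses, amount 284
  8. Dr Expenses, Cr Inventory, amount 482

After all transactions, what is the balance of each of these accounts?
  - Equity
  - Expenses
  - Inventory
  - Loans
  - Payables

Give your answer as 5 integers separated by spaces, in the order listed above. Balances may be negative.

After txn 1 (Dr Loans, Cr Expenses, amount 186): Expenses=-186 Loans=186
After txn 2 (Dr Expenses, Cr Loans, amount 350): Expenses=164 Loans=-164
After txn 3 (Dr Expenses, Cr Payables, amount 457): Expenses=621 Loans=-164 Payables=-457
After txn 4 (Dr Equity, Cr Payables, amount 358): Equity=358 Expenses=621 Loans=-164 Payables=-815
After txn 5 (Dr Inventory, Cr Expenses, amount 256): Equity=358 Expenses=365 Inventory=256 Loans=-164 Payables=-815
After txn 6 (Dr Expenses, Cr Equity, amount 334): Equity=24 Expenses=699 Inventory=256 Loans=-164 Payables=-815
After txn 7 (Dr Loans, Cr Expenses, amount 284): Equity=24 Expenses=415 Inventory=256 Loans=120 Payables=-815
After txn 8 (Dr Expenses, Cr Inventory, amount 482): Equity=24 Expenses=897 Inventory=-226 Loans=120 Payables=-815

Answer: 24 897 -226 120 -815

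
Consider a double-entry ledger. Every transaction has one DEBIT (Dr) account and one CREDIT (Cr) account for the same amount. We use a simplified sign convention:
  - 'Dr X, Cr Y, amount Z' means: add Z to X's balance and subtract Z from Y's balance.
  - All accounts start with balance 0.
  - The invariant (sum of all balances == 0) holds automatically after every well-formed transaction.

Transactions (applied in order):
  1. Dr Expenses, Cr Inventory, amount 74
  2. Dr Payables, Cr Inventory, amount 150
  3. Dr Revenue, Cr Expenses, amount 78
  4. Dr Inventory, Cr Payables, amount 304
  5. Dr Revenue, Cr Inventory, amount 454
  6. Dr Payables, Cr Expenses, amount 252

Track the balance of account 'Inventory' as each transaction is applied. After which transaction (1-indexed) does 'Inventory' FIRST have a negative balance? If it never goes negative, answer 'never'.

Answer: 1

Derivation:
After txn 1: Inventory=-74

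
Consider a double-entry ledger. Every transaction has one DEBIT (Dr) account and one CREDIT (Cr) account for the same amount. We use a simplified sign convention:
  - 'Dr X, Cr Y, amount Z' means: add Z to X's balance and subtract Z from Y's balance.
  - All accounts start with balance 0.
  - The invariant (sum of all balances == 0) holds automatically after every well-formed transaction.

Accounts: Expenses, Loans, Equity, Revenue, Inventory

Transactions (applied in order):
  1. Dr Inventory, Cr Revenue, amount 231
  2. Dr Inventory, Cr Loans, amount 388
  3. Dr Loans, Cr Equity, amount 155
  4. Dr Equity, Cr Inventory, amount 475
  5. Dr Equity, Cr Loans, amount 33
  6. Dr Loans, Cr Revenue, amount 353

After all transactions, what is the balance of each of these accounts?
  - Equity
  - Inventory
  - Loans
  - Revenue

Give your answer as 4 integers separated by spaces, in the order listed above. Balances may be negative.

Answer: 353 144 87 -584

Derivation:
After txn 1 (Dr Inventory, Cr Revenue, amount 231): Inventory=231 Revenue=-231
After txn 2 (Dr Inventory, Cr Loans, amount 388): Inventory=619 Loans=-388 Revenue=-231
After txn 3 (Dr Loans, Cr Equity, amount 155): Equity=-155 Inventory=619 Loans=-233 Revenue=-231
After txn 4 (Dr Equity, Cr Inventory, amount 475): Equity=320 Inventory=144 Loans=-233 Revenue=-231
After txn 5 (Dr Equity, Cr Loans, amount 33): Equity=353 Inventory=144 Loans=-266 Revenue=-231
After txn 6 (Dr Loans, Cr Revenue, amount 353): Equity=353 Inventory=144 Loans=87 Revenue=-584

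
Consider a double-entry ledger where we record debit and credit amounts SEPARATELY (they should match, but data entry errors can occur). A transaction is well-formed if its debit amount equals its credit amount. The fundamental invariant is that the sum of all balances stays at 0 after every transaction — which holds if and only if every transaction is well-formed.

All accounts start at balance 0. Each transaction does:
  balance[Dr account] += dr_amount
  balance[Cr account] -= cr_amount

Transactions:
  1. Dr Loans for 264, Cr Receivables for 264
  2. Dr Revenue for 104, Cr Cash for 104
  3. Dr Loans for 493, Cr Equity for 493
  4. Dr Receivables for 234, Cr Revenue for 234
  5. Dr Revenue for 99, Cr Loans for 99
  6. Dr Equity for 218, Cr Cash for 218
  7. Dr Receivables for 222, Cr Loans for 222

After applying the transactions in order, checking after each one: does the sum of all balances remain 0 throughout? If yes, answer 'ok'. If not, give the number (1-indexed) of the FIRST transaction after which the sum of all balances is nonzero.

Answer: ok

Derivation:
After txn 1: dr=264 cr=264 sum_balances=0
After txn 2: dr=104 cr=104 sum_balances=0
After txn 3: dr=493 cr=493 sum_balances=0
After txn 4: dr=234 cr=234 sum_balances=0
After txn 5: dr=99 cr=99 sum_balances=0
After txn 6: dr=218 cr=218 sum_balances=0
After txn 7: dr=222 cr=222 sum_balances=0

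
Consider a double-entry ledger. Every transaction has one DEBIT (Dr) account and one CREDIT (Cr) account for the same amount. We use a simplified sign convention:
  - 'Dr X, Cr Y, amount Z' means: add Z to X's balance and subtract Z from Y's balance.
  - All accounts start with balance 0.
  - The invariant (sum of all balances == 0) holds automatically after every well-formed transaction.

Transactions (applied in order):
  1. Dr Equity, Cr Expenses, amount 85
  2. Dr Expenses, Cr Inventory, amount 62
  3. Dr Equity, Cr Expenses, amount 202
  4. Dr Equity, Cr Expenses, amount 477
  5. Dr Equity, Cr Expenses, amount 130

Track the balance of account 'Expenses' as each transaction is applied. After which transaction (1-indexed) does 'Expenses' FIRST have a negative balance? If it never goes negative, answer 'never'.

After txn 1: Expenses=-85

Answer: 1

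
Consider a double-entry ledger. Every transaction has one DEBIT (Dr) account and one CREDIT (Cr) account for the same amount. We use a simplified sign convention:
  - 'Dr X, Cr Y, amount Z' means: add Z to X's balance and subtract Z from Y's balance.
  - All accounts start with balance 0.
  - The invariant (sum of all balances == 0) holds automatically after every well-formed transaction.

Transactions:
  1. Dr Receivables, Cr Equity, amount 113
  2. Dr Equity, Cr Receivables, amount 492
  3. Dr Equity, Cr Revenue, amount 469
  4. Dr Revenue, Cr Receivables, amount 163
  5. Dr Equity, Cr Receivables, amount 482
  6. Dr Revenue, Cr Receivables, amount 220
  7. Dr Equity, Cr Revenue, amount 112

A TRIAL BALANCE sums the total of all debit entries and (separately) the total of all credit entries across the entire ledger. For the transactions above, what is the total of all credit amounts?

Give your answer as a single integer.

Txn 1: credit+=113
Txn 2: credit+=492
Txn 3: credit+=469
Txn 4: credit+=163
Txn 5: credit+=482
Txn 6: credit+=220
Txn 7: credit+=112
Total credits = 2051

Answer: 2051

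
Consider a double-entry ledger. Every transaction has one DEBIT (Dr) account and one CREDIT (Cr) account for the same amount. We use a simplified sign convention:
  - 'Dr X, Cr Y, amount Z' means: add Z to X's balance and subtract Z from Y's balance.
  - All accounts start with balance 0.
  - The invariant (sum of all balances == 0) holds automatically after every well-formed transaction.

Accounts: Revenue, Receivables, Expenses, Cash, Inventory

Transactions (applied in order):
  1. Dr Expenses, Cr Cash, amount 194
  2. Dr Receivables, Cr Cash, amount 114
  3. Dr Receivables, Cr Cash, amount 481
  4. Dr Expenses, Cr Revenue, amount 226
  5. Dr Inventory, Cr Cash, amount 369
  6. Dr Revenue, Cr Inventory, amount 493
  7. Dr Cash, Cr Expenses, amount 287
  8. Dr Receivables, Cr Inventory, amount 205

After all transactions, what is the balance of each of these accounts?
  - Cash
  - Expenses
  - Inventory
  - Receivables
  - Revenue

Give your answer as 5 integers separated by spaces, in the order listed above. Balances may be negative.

Answer: -871 133 -329 800 267

Derivation:
After txn 1 (Dr Expenses, Cr Cash, amount 194): Cash=-194 Expenses=194
After txn 2 (Dr Receivables, Cr Cash, amount 114): Cash=-308 Expenses=194 Receivables=114
After txn 3 (Dr Receivables, Cr Cash, amount 481): Cash=-789 Expenses=194 Receivables=595
After txn 4 (Dr Expenses, Cr Revenue, amount 226): Cash=-789 Expenses=420 Receivables=595 Revenue=-226
After txn 5 (Dr Inventory, Cr Cash, amount 369): Cash=-1158 Expenses=420 Inventory=369 Receivables=595 Revenue=-226
After txn 6 (Dr Revenue, Cr Inventory, amount 493): Cash=-1158 Expenses=420 Inventory=-124 Receivables=595 Revenue=267
After txn 7 (Dr Cash, Cr Expenses, amount 287): Cash=-871 Expenses=133 Inventory=-124 Receivables=595 Revenue=267
After txn 8 (Dr Receivables, Cr Inventory, amount 205): Cash=-871 Expenses=133 Inventory=-329 Receivables=800 Revenue=267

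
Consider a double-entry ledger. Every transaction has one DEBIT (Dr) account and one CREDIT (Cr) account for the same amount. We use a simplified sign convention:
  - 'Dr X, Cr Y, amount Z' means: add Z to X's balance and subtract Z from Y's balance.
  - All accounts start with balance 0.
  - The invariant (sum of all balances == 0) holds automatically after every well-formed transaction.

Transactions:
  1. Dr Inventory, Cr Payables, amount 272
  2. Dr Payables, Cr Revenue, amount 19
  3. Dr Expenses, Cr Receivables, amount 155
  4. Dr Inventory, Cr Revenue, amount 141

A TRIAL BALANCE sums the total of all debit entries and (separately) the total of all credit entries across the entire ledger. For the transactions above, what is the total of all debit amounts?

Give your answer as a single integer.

Answer: 587

Derivation:
Txn 1: debit+=272
Txn 2: debit+=19
Txn 3: debit+=155
Txn 4: debit+=141
Total debits = 587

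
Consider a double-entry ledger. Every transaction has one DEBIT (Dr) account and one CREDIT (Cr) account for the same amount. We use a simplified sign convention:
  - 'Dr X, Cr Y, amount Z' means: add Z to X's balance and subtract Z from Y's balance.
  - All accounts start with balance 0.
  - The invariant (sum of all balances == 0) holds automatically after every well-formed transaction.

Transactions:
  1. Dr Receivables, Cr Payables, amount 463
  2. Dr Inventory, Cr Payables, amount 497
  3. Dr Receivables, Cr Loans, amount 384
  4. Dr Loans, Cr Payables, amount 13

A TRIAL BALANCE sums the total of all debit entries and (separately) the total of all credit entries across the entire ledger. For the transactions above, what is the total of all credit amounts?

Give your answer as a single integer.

Answer: 1357

Derivation:
Txn 1: credit+=463
Txn 2: credit+=497
Txn 3: credit+=384
Txn 4: credit+=13
Total credits = 1357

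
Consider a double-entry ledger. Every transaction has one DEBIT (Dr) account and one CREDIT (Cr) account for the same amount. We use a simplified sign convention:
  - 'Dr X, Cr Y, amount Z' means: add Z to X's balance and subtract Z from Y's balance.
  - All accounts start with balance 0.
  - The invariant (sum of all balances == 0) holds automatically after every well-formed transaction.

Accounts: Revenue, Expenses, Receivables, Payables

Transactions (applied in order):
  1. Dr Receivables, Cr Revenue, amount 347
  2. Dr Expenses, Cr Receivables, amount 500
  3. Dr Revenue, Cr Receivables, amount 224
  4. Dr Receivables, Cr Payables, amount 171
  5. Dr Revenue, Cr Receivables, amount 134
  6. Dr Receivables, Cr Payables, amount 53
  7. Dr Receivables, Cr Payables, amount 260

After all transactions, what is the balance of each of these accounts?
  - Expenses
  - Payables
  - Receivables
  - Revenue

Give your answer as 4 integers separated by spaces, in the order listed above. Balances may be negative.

After txn 1 (Dr Receivables, Cr Revenue, amount 347): Receivables=347 Revenue=-347
After txn 2 (Dr Expenses, Cr Receivables, amount 500): Expenses=500 Receivables=-153 Revenue=-347
After txn 3 (Dr Revenue, Cr Receivables, amount 224): Expenses=500 Receivables=-377 Revenue=-123
After txn 4 (Dr Receivables, Cr Payables, amount 171): Expenses=500 Payables=-171 Receivables=-206 Revenue=-123
After txn 5 (Dr Revenue, Cr Receivables, amount 134): Expenses=500 Payables=-171 Receivables=-340 Revenue=11
After txn 6 (Dr Receivables, Cr Payables, amount 53): Expenses=500 Payables=-224 Receivables=-287 Revenue=11
After txn 7 (Dr Receivables, Cr Payables, amount 260): Expenses=500 Payables=-484 Receivables=-27 Revenue=11

Answer: 500 -484 -27 11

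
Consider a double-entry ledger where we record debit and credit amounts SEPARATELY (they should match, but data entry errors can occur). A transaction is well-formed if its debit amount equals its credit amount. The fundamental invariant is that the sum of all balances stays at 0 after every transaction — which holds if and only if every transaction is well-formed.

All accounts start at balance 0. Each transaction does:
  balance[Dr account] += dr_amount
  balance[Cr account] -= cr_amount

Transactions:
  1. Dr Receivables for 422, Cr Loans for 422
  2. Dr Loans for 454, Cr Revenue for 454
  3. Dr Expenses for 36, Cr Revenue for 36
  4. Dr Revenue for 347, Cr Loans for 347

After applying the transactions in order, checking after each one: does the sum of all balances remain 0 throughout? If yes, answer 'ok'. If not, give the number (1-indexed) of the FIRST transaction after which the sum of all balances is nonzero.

After txn 1: dr=422 cr=422 sum_balances=0
After txn 2: dr=454 cr=454 sum_balances=0
After txn 3: dr=36 cr=36 sum_balances=0
After txn 4: dr=347 cr=347 sum_balances=0

Answer: ok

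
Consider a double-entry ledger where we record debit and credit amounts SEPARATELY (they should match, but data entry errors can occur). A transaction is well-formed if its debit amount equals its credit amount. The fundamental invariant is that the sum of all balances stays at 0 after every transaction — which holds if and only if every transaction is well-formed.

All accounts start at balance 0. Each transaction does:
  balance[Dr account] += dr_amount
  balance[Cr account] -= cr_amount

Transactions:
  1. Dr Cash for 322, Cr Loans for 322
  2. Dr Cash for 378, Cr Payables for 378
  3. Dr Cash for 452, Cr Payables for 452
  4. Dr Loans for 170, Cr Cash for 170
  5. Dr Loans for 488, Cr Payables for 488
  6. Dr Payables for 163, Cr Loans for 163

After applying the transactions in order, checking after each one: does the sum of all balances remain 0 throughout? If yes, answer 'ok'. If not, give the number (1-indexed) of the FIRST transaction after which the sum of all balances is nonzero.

Answer: ok

Derivation:
After txn 1: dr=322 cr=322 sum_balances=0
After txn 2: dr=378 cr=378 sum_balances=0
After txn 3: dr=452 cr=452 sum_balances=0
After txn 4: dr=170 cr=170 sum_balances=0
After txn 5: dr=488 cr=488 sum_balances=0
After txn 6: dr=163 cr=163 sum_balances=0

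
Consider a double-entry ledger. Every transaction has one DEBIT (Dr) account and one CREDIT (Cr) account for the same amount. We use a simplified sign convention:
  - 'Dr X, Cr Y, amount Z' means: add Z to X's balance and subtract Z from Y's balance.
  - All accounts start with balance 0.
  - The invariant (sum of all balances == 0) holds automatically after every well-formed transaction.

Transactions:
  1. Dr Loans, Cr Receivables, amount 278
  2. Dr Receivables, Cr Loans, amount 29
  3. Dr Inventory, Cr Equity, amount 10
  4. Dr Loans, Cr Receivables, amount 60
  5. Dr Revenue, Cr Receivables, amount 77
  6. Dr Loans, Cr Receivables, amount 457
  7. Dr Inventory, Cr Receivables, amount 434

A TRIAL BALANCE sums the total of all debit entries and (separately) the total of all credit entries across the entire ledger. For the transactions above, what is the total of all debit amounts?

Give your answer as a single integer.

Txn 1: debit+=278
Txn 2: debit+=29
Txn 3: debit+=10
Txn 4: debit+=60
Txn 5: debit+=77
Txn 6: debit+=457
Txn 7: debit+=434
Total debits = 1345

Answer: 1345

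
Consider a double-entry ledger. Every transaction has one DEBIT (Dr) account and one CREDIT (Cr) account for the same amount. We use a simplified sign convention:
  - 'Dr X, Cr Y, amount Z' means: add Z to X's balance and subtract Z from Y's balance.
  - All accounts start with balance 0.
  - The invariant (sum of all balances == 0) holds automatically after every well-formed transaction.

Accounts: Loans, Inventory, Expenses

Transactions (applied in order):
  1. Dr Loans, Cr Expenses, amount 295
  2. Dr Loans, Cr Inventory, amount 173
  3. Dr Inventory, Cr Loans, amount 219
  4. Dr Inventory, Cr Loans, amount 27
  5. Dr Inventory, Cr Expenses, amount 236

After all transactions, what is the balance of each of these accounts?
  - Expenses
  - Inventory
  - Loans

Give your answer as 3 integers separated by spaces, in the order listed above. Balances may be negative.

After txn 1 (Dr Loans, Cr Expenses, amount 295): Expenses=-295 Loans=295
After txn 2 (Dr Loans, Cr Inventory, amount 173): Expenses=-295 Inventory=-173 Loans=468
After txn 3 (Dr Inventory, Cr Loans, amount 219): Expenses=-295 Inventory=46 Loans=249
After txn 4 (Dr Inventory, Cr Loans, amount 27): Expenses=-295 Inventory=73 Loans=222
After txn 5 (Dr Inventory, Cr Expenses, amount 236): Expenses=-531 Inventory=309 Loans=222

Answer: -531 309 222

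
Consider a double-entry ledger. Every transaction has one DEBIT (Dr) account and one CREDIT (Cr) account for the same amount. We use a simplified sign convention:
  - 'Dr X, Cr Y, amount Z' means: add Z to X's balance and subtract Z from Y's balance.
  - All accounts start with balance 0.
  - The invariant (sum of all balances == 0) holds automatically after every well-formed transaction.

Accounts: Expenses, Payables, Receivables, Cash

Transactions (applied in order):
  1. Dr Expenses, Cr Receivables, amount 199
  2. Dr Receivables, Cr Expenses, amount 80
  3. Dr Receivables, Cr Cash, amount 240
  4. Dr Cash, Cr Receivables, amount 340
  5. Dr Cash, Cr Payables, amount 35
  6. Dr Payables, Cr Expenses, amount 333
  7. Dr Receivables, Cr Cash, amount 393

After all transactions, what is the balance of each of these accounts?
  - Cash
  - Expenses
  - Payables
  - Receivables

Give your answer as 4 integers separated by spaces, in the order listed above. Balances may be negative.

Answer: -258 -214 298 174

Derivation:
After txn 1 (Dr Expenses, Cr Receivables, amount 199): Expenses=199 Receivables=-199
After txn 2 (Dr Receivables, Cr Expenses, amount 80): Expenses=119 Receivables=-119
After txn 3 (Dr Receivables, Cr Cash, amount 240): Cash=-240 Expenses=119 Receivables=121
After txn 4 (Dr Cash, Cr Receivables, amount 340): Cash=100 Expenses=119 Receivables=-219
After txn 5 (Dr Cash, Cr Payables, amount 35): Cash=135 Expenses=119 Payables=-35 Receivables=-219
After txn 6 (Dr Payables, Cr Expenses, amount 333): Cash=135 Expenses=-214 Payables=298 Receivables=-219
After txn 7 (Dr Receivables, Cr Cash, amount 393): Cash=-258 Expenses=-214 Payables=298 Receivables=174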